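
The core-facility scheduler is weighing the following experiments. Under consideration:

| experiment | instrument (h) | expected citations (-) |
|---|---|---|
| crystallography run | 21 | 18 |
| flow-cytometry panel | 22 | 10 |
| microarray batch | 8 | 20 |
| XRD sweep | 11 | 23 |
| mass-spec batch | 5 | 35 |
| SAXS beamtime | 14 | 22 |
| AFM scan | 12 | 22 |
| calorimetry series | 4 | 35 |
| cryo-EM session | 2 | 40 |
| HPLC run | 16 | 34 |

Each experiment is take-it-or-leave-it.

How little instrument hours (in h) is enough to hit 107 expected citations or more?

11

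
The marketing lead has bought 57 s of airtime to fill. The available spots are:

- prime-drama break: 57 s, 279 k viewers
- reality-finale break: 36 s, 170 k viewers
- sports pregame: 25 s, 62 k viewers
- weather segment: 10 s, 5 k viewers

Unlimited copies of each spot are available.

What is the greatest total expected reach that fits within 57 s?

Best packing: prime-drama break — 57 s, 279 total.

279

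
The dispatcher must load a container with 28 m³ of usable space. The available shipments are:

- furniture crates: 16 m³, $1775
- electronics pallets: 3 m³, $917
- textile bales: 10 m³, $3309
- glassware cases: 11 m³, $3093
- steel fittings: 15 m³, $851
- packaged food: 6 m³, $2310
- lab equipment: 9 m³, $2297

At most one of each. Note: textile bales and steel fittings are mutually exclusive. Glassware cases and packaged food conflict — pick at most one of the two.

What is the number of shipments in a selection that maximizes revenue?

4

Optimal total is 8833.
For example electronics pallets + textile bales + packaged food + lab equipment achieves it, using 28 m³.
Any selection reaching 8833 contains exactly 4 shipments.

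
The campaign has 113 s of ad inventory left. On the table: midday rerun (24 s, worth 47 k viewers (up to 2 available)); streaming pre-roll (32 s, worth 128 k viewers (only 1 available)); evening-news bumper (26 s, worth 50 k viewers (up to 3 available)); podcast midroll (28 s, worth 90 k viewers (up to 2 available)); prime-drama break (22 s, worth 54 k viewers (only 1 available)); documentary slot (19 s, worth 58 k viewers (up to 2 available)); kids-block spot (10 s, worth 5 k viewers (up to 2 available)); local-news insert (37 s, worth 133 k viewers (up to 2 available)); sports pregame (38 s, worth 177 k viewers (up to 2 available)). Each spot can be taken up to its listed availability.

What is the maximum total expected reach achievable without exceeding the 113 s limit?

487

The ratio heuristic lands on streaming pre-roll + 2×sports pregame (482) but leaves 5 s idle.
Dropping streaming pre-roll frees 32 s; slotting in local-news insert (37 s) lifts the total to 487 at 113 s.
Nothing else within 113 s beats 487.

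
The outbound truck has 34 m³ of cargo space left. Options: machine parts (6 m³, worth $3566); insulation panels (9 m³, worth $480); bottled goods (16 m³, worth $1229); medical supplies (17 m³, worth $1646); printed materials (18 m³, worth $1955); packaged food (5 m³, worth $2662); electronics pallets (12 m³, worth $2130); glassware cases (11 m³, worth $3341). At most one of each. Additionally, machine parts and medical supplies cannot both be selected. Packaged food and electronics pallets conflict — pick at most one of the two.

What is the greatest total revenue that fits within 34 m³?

Machine parts + insulation panels + packaged food + glassware cases uses 31 of the 34 m³ and totals 10049.

10049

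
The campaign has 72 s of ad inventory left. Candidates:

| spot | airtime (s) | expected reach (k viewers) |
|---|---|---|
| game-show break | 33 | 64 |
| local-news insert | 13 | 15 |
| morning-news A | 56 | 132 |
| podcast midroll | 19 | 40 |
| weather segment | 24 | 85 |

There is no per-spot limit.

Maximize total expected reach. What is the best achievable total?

3×weather segment uses 72 of the 72 s and totals 255.
No other feasible combination exceeds 255.

255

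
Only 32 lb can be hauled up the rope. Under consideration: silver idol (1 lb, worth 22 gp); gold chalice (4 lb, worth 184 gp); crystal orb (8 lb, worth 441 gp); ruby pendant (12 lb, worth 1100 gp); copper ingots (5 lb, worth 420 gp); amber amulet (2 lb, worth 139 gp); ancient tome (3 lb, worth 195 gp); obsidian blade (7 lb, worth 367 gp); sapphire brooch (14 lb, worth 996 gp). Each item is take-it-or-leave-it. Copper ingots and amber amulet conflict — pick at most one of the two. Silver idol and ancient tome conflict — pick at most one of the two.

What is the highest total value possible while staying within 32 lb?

By value per lb: ruby pendant 91.67, copper ingots 84.00, sapphire brooch 71.14, amber amulet 69.50 lead.
The ratio ordering already packs tightly: silver idol + ruby pendant + copper ingots + sapphire brooch, 32 lb, 2538.
The closest alternative, ruby pendant + copper ingots + sapphire brooch, reaches only 2516.

2538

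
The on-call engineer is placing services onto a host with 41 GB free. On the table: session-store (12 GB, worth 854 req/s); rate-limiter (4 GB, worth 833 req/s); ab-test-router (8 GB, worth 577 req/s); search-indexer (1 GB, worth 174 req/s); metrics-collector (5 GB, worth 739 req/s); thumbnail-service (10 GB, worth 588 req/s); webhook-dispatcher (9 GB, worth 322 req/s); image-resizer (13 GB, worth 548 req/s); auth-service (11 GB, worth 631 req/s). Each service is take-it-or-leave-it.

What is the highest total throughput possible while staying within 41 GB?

The ratio heuristic lands on session-store + rate-limiter + ab-test-router + search-indexer + metrics-collector + thumbnail-service (3765) but leaves 1 GB idle.
Replace thumbnail-service with auth-service: the trade gains 43 net, giving 3808 at 41 GB.

3808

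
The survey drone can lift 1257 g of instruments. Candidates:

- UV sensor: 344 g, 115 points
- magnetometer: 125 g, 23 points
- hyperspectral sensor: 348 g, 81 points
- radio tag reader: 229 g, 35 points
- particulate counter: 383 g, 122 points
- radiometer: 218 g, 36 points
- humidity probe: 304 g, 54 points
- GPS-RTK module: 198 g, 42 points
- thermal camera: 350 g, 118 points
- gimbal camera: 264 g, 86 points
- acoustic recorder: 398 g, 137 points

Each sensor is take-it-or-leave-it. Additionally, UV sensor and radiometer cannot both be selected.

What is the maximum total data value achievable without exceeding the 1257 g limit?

By data value per g: acoustic recorder 0.34, thermal camera 0.34, UV sensor 0.33, gimbal camera 0.33 lead.
Taking the top-ratio sensors first gives UV sensor + magnetometer + thermal camera + acoustic recorder for 393 (1217 g).
Dropping UV sensor frees 344 g; slotting in particulate counter (383 g) lifts the total to 400 at 1256 g.

400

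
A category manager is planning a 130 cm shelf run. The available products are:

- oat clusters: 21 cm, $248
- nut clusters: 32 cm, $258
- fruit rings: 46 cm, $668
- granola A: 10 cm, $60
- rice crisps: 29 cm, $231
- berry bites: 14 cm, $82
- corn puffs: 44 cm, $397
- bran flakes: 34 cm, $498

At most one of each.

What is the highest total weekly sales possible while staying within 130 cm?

Oat clusters + fruit rings + rice crisps + bran flakes uses 130 of the 130 cm and totals 1645.
Nothing else within 130 cm beats 1645.

1645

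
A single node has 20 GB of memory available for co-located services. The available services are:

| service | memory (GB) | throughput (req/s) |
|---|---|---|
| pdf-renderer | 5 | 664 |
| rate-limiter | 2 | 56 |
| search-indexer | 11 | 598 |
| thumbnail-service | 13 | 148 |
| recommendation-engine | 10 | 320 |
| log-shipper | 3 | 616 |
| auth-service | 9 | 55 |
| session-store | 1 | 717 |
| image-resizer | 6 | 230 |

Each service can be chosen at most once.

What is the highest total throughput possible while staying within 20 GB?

Best packing: pdf-renderer + search-indexer + log-shipper + session-store — 20 GB, 2595 total.
No other feasible combination exceeds 2595.

2595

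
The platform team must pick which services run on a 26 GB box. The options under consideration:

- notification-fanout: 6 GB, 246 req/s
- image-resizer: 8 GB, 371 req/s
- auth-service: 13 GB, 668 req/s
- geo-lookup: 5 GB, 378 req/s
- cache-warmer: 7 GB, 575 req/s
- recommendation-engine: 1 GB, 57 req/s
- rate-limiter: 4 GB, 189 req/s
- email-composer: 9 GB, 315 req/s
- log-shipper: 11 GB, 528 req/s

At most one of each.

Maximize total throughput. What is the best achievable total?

1678

By throughput per GB: cache-warmer 82.14, geo-lookup 75.60, recommendation-engine 57.00, auth-service 51.38 lead.
Best packing: auth-service + geo-lookup + cache-warmer + recommendation-engine — 26 GB, 1678 total.
Every other selection either busts 26 GB or fails to beat 1678.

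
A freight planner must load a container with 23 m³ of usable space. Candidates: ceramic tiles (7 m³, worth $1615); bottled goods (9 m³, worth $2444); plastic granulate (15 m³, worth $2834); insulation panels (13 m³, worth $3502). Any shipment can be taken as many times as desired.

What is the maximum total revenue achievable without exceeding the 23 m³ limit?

5946

Ranking by ratio (revenue/m³): bottled goods 271.56, insulation panels 269.38, ceramic tiles 230.71, plastic granulate 188.93.
Greedy by ratio would take 2×bottled goods: 18 m³ used, total 4888.
The 9 m³ tied up in bottled goods is better spent on insulation panels — total rises to 5946 (22 m³).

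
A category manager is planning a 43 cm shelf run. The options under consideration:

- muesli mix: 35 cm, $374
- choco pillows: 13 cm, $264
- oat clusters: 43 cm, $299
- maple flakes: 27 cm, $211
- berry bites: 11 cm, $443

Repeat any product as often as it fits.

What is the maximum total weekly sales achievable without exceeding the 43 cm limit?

1329

By weekly sales per cm: berry bites 40.27, choco pillows 20.31, muesli mix 10.69 lead.
3×berry bites uses 33 of the 43 cm and totals 1329.
Nothing else within 43 cm beats 1329.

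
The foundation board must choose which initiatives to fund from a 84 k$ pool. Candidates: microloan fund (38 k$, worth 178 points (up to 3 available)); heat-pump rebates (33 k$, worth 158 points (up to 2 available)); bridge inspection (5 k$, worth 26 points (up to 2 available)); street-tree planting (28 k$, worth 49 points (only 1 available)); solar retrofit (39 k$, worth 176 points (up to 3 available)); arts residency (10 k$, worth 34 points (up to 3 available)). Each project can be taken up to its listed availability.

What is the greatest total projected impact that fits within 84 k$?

388

The ratio heuristic lands on 2×heat-pump rebates + 2×bridge inspection (368) but leaves 8 k$ idle.
Dropping heat-pump rebates frees 33 k$; slotting in microloan fund (38 k$) lifts the total to 388 at 81 k$.
No other feasible combination exceeds 388.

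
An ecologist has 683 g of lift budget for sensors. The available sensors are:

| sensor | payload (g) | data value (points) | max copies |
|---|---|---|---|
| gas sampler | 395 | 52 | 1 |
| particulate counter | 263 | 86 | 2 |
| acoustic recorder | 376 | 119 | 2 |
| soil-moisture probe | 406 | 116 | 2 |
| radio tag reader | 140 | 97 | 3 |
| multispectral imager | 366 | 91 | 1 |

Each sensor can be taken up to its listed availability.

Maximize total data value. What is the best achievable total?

Particulate counter + 3×radio tag reader uses 683 of the 683 g and totals 377.
Nothing else within 683 g beats 377.

377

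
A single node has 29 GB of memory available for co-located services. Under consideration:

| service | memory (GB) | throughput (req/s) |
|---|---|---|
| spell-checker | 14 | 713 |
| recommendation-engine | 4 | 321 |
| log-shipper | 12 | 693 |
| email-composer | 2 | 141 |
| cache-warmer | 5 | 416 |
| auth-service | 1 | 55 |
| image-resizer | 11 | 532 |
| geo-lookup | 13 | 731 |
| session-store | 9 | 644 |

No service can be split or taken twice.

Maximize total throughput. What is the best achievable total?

A density-first pass picks recommendation-engine + email-composer + cache-warmer + auth-service + session-store — 1577 at 21 GB.
Dropping recommendation-engine frees 4 GB; slotting in log-shipper (12 GB) lifts the total to 1949 at 29 GB.
No other feasible combination exceeds 1949.

1949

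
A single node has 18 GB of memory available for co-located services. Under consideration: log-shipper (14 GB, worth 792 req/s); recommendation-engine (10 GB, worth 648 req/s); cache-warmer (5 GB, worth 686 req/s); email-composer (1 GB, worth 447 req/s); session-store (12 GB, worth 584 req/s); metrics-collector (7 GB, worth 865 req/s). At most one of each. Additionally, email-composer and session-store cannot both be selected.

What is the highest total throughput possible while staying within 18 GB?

1998

Cache-warmer + email-composer + metrics-collector uses 13 of the 18 GB and totals 1998.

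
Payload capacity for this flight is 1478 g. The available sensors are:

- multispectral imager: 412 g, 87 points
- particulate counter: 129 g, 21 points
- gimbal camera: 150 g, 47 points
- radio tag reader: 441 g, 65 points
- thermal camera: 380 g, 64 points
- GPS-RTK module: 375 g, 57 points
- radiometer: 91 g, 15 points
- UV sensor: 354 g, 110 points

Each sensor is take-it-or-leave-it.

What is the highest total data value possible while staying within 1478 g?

Taking the top-ratio sensors first gives multispectral imager + gimbal camera + thermal camera + radiometer + UV sensor for 323 (1387 g).
The 91 g tied up in radiometer is better spent on particulate counter — total rises to 329 (1425 g).

329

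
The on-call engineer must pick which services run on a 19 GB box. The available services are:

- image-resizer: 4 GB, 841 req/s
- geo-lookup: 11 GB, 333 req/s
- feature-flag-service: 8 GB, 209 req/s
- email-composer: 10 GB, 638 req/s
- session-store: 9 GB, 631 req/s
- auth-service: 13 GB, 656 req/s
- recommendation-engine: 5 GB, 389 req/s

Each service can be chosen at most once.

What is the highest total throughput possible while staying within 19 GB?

Filling by ratio: image-resizer + session-store + recommendation-engine for 1861, with 1 GB left unused.
Dropping session-store frees 9 GB; slotting in email-composer (10 GB) lifts the total to 1868 at 19 GB.
Every other selection either busts 19 GB or fails to beat 1868.

1868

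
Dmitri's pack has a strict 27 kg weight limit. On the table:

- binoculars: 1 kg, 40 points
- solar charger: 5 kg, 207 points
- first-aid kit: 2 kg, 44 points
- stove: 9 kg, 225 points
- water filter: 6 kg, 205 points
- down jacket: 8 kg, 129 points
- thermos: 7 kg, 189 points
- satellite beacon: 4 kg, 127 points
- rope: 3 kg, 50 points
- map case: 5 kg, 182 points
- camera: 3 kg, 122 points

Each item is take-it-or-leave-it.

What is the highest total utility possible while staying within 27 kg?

A density-first pass picks binoculars + solar charger + first-aid kit + water filter + satellite beacon + map case + camera — 927 at 26 kg.
The 6 kg tied up in first-aid kit and satellite beacon is better spent on thermos — total rises to 945 (27 kg).

945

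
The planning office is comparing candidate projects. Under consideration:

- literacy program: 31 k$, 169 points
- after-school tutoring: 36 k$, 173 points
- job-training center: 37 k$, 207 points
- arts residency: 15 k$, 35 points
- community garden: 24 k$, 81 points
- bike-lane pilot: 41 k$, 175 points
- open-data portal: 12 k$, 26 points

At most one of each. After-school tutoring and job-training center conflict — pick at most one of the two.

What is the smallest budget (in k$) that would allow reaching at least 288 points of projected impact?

61

Need the lightest bundle worth ≥ 288.
job-training center + community garden reaches 288 using 61 k$.
Below 61 k$ the best achievable stays under 288.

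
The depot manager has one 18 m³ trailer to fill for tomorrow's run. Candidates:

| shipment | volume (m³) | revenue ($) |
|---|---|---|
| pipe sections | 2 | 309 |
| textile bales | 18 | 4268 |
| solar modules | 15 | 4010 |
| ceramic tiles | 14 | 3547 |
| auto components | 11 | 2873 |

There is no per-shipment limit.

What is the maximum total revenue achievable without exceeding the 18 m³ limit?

Pipe sections + solar modules uses 17 of the 18 m³ and totals 4319.

4319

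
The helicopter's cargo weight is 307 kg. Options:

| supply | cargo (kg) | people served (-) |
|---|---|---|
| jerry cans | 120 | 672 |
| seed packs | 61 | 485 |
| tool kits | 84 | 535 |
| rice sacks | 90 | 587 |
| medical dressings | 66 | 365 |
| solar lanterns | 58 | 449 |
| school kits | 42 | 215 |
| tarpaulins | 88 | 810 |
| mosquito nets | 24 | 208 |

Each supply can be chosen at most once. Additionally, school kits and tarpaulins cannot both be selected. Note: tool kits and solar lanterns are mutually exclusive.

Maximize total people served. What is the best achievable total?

2331

The ratio heuristic lands on seed packs + medical dressings + solar lanterns + tarpaulins + mosquito nets (2317) but leaves 10 kg idle.
The 90 kg tied up in medical dressings and mosquito nets is better spent on rice sacks — total rises to 2331 (297 kg).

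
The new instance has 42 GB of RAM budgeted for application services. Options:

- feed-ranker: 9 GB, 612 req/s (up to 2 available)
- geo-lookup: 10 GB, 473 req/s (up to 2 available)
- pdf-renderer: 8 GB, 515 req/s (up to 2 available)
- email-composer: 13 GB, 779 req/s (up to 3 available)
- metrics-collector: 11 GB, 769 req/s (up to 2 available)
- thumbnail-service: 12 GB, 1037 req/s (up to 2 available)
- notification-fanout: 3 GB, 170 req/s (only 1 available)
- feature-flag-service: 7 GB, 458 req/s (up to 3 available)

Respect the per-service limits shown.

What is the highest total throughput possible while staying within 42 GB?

3301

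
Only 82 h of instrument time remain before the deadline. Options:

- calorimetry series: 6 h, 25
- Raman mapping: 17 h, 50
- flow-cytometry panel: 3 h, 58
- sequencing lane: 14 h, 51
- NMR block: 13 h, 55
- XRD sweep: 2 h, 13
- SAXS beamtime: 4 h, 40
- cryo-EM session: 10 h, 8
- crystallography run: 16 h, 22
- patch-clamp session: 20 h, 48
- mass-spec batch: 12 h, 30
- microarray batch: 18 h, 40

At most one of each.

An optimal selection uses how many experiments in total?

8

The maximum expected citations within 82 h is 340.
calorimetry series + Raman mapping + flow-cytometry panel + sequencing lane + NMR block + XRD sweep + SAXS beamtime + patch-clamp session hits 340 at 79 h.
Every optimal selection uses 8 experiments.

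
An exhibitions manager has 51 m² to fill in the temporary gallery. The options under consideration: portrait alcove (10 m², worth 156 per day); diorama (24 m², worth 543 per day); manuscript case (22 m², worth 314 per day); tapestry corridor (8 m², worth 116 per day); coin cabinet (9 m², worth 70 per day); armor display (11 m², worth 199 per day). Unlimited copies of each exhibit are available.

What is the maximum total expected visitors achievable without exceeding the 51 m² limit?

Taking 2×diorama: 48 m² used, 1086 in expected visitors.
Nothing else within 51 m² beats 1086.

1086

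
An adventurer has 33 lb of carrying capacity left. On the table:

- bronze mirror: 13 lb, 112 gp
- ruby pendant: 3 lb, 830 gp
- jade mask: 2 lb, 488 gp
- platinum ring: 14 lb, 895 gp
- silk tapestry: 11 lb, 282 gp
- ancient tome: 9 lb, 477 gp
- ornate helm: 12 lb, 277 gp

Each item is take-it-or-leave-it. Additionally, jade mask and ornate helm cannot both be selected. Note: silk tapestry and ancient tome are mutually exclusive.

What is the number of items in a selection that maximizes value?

Best achievable value is 2690.
One optimal bundle: ruby pendant + jade mask + platinum ring + ancient tome (28 lb).
All optima have 4 items.

4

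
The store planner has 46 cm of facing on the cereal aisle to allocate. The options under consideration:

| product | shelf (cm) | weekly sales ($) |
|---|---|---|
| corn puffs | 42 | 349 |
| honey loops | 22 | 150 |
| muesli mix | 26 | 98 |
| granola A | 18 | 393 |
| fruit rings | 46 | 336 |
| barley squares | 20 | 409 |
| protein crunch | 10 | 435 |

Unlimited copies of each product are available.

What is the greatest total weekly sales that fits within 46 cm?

1740

Taking 4×protein crunch: 40 cm used, 1740 in weekly sales.
That's the maximum — no swap from here does better than 1740.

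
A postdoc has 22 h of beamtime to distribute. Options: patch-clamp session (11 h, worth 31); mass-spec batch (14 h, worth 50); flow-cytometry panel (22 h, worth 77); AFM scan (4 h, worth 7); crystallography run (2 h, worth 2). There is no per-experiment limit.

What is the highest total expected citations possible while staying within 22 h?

A density-first pass picks mass-spec batch + 2×AFM scan — 64 at 22 h.
Dropping mass-spec batch and 2×AFM scan frees 22 h; slotting in flow-cytometry panel (22 h) lifts the total to 77 at 22 h.
That's the maximum — no swap from here does better than 77.

77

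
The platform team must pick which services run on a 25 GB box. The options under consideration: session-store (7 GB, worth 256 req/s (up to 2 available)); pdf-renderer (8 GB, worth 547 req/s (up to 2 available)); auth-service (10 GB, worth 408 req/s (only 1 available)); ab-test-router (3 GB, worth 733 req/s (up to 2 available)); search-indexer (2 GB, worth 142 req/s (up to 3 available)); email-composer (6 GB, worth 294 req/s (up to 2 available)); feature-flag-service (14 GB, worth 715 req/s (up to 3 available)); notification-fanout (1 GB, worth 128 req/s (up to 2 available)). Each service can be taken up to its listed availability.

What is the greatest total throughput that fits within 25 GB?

2830

A density-first pass picks pdf-renderer + 2×ab-test-router + 3×search-indexer + 2×notification-fanout — 2695 at 22 GB.
Replace 2×search-indexer and notification-fanout with pdf-renderer: the trade gains 135 net, giving 2830 at 25 GB.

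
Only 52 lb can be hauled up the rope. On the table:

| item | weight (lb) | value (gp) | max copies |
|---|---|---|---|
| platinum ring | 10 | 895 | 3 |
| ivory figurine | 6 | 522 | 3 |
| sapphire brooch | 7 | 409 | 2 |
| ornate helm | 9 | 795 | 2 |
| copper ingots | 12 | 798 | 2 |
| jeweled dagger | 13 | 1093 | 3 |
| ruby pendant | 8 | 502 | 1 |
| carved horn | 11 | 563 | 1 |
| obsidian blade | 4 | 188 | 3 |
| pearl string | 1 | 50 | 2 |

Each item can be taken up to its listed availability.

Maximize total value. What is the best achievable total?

4574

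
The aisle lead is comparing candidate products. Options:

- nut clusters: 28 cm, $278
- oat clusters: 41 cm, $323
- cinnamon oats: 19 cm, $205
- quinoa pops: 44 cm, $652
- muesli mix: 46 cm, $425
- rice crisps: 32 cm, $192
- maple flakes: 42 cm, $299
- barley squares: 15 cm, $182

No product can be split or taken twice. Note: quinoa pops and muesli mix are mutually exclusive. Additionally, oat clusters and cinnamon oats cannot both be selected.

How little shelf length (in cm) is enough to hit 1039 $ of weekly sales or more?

78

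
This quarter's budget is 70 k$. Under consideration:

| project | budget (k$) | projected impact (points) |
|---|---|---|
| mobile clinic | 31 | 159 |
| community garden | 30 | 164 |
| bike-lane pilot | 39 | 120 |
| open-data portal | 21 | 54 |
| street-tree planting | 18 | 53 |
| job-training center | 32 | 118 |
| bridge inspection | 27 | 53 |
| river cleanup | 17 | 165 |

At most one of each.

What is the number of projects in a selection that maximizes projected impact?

Best achievable projected impact is 383.
One optimal bundle: community garden + open-data portal + river cleanup (68 k$).
Any selection reaching 383 contains exactly 3 projects.

3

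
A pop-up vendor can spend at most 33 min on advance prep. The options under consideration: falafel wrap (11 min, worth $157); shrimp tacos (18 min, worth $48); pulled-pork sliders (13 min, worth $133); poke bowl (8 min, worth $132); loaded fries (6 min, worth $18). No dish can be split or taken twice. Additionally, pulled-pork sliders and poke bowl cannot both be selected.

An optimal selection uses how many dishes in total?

3

Optimal total is 308.
falafel wrap + pulled-pork sliders + loaded fries hits 308 at 30 min.
All optima have 3 dishes.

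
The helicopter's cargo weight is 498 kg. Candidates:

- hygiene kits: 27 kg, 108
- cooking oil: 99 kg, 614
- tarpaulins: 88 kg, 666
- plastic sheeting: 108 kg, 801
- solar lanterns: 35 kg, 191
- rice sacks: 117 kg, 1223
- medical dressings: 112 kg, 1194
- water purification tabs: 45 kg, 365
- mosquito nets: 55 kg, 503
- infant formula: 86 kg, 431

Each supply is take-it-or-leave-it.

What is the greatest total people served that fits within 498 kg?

4387

Ranking by ratio (people served/kg): medical dressings 10.66, rice sacks 10.45, mosquito nets 9.15, water purification tabs 8.11.
Filling by ratio: hygiene kits + tarpaulins + solar lanterns + rice sacks + medical dressings + water purification tabs + mosquito nets for 4250, with 19 kg left unused.
Dropping hygiene kits and solar lanterns and water purification tabs frees 107 kg; slotting in plastic sheeting (108 kg) lifts the total to 4387 at 480 kg.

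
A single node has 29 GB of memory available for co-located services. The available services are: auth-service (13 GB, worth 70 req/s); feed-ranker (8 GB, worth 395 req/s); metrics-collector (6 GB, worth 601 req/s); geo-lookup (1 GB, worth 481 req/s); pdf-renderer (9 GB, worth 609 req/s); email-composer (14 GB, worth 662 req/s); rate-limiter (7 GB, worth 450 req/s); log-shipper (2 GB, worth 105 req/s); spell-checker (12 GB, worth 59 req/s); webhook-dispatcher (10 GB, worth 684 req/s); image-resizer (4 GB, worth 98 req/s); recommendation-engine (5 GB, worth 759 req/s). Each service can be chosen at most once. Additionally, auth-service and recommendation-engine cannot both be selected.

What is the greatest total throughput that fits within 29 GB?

2975

Metrics-collector + geo-lookup + rate-limiter + webhook-dispatcher + recommendation-engine uses 29 of the 29 GB and totals 2975.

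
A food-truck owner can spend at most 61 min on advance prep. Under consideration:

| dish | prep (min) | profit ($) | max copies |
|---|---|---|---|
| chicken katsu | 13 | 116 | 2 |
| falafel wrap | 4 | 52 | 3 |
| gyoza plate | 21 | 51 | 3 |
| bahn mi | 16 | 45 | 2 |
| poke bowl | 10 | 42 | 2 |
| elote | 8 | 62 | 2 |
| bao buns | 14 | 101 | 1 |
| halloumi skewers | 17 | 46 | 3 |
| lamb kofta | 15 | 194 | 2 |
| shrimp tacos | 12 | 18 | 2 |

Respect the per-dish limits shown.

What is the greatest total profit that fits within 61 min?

672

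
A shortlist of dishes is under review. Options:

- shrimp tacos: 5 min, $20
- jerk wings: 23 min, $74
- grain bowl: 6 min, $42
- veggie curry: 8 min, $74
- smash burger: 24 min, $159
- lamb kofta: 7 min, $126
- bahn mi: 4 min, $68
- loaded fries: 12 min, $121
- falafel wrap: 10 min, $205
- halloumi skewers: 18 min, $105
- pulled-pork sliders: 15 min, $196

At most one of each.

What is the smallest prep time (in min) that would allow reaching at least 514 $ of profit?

Minimise min subject to total profit ≥ 514.
Taking lamb kofta + falafel wrap + pulled-pork sliders gives 527 (≥ 514) for 32 min.
Any bundle with less than 32 min falls short of 514.

32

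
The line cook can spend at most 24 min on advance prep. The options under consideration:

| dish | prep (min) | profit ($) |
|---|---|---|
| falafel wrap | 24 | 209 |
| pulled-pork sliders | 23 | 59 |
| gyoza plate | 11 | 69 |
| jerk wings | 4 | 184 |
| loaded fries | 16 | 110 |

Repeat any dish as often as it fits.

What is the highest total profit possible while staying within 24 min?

1104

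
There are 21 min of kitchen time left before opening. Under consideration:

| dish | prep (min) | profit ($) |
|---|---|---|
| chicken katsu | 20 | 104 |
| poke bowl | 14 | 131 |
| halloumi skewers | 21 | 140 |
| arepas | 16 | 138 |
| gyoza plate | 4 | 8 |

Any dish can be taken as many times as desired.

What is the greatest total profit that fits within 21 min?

146

Taking the top-ratio dishes first gives poke bowl + gyoza plate for 139 (18 min).
The 14 min tied up in poke bowl is better spent on arepas — total rises to 146 (20 min).
No other feasible combination exceeds 146.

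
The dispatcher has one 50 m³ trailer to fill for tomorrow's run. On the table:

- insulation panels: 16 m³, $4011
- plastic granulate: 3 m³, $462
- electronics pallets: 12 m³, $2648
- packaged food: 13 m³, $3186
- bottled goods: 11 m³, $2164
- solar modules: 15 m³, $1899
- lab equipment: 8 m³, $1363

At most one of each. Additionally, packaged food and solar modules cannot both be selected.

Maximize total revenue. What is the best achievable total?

Insulation panels + electronics pallets + packaged food + lab equipment uses 49 of the 50 m³ and totals 11208.
Runner-up insulation panels + packaged food + bottled goods + lab equipment tops out at 10724.

11208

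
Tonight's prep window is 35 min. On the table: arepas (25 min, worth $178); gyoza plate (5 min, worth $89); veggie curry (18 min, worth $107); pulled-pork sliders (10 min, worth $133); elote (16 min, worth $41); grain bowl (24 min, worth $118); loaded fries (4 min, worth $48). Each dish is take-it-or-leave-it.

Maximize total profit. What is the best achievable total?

A density-first pass picks gyoza plate + pulled-pork sliders + elote + loaded fries — 311 at 35 min.
Replace elote and loaded fries with veggie curry: the trade gains 18 net, giving 329 at 33 min.
Next best is arepas + gyoza plate + loaded fries at 315 (34 min) — short by 14.

329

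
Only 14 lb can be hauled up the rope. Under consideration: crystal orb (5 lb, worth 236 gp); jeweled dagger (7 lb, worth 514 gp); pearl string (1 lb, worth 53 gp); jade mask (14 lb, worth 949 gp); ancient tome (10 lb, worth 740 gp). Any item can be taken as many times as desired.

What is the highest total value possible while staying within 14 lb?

1028

A density-first pass picks 4×pearl string + ancient tome — 952 at 14 lb.
Replace 4×pearl string and ancient tome with 2×jeweled dagger: the trade gains 76 net, giving 1028 at 14 lb.
No other feasible combination exceeds 1028.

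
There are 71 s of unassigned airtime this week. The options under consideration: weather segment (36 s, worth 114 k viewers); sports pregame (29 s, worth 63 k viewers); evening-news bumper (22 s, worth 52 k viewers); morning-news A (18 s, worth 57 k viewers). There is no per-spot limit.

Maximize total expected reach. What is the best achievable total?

177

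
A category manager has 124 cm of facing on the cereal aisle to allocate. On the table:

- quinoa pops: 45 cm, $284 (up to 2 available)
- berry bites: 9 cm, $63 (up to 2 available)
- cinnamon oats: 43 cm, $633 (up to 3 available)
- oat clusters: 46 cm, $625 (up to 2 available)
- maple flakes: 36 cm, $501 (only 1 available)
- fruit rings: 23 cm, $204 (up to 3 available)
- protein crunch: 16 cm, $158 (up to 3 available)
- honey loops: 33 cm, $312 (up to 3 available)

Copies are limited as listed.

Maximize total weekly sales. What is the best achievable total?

The ratio ordering already packs tightly: 2×cinnamon oats + maple flakes, 122 cm, 1767.
Nothing else within 124 cm beats 1767.

1767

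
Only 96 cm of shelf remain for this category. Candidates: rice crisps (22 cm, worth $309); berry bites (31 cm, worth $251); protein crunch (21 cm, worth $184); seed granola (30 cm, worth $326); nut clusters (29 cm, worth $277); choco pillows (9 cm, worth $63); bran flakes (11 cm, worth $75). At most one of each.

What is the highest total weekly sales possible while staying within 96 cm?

987

Filling by ratio: rice crisps + seed granola + nut clusters + choco pillows for 975, with 6 cm left unused.
Dropping choco pillows frees 9 cm; slotting in bran flakes (11 cm) lifts the total to 987 at 92 cm.
Next best is rice crisps + seed granola + nut clusters + choco pillows at 975 (90 cm) — short by 12.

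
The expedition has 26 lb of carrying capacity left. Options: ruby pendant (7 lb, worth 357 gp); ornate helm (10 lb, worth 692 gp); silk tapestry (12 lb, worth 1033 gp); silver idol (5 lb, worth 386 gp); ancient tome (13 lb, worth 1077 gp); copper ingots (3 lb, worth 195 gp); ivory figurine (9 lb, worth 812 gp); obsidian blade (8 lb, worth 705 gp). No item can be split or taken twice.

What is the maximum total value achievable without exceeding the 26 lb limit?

Greedy by ratio would take silver idol + copper ingots + ivory figurine + obsidian blade: 25 lb used, total 2098.
Replace copper ingots and obsidian blade with silk tapestry: the trade gains 133 net, giving 2231 at 26 lb.
The closest alternative, silver idol + ancient tome + obsidian blade, reaches only 2168.

2231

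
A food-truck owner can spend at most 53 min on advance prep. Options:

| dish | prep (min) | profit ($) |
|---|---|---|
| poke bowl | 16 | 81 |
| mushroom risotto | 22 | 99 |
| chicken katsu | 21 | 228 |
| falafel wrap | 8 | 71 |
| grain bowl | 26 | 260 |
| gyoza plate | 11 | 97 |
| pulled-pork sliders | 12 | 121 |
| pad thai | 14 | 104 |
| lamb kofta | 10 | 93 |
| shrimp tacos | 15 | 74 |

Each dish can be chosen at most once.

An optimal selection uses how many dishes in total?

4

The maximum profit within 53 min is 517.
For example chicken katsu + falafel wrap + gyoza plate + pulled-pork sliders achieves it, using 52 min.
Every optimal selection uses 4 dishes.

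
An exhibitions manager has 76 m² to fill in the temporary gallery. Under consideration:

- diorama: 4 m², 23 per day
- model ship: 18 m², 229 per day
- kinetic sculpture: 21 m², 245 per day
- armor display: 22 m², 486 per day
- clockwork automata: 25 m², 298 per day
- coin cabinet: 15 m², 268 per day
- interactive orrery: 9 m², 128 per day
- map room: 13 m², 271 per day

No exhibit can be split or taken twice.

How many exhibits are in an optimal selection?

The maximum expected visitors within 76 m² is 1323.
One optimal bundle: armor display + clockwork automata + coin cabinet + map room (75 m²).
Every optimal selection uses 4 exhibits.

4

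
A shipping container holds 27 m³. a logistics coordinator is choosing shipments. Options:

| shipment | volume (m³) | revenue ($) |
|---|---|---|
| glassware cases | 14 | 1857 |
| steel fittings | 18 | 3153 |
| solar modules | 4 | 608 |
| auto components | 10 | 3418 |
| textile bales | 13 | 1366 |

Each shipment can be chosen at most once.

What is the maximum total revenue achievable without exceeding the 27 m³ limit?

Best packing: solar modules + auto components + textile bales — 27 m³, 5392 total.

5392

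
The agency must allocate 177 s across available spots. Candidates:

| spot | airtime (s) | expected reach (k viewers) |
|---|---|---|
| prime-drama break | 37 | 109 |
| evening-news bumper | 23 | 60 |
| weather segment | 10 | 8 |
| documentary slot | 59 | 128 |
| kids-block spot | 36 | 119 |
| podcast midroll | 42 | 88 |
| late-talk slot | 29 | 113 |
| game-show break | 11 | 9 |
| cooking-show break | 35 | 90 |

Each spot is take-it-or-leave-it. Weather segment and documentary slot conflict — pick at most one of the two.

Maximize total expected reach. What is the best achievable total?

500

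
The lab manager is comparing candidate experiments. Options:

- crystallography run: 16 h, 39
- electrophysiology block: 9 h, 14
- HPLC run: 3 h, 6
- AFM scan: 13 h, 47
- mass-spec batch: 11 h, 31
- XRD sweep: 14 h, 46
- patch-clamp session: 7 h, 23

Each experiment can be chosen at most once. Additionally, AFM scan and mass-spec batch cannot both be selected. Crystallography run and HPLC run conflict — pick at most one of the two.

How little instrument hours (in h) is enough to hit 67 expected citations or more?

Look for the lowest-instrument combination reaching 67.
Taking AFM scan + patch-clamp session gives 70 (≥ 67) for 20 h.
Any bundle with less than 20 h falls short of 67.

20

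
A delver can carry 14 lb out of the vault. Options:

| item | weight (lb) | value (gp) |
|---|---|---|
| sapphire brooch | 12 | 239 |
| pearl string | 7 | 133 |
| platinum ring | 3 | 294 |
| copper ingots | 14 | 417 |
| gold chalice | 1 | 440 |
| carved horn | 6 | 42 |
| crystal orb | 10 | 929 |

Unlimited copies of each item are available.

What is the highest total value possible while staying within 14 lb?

14×gold chalice uses 14 of the 14 lb and totals 6160.
Nothing else within 14 lb beats 6160.

6160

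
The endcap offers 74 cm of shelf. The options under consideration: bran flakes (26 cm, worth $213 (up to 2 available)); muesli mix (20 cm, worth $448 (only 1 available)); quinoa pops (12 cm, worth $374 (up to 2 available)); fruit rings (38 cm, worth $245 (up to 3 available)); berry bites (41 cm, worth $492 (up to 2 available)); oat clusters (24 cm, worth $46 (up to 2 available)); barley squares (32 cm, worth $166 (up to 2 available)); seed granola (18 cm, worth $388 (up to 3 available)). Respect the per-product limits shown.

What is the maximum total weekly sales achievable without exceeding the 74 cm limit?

Greedy by ratio would take muesli mix + 2×quinoa pops + seed granola: 62 cm used, total 1584.
Dropping 2×quinoa pops frees 24 cm; slotting in 2×seed granola (36 cm) lifts the total to 1612 at 74 cm.
That's the maximum — no swap from here does better than 1612.

1612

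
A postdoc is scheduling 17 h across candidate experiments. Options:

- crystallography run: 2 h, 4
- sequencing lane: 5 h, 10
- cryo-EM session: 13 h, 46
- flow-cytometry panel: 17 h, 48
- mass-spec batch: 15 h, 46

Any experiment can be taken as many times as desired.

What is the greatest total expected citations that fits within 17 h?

Ranking by ratio (expected citations/h): cryo-EM session 3.54, mass-spec batch 3.07, flow-cytometry panel 2.82, crystallography run 2.00.
Taking 2×crystallography run + cryo-EM session: 17 h used, 54 in expected citations.

54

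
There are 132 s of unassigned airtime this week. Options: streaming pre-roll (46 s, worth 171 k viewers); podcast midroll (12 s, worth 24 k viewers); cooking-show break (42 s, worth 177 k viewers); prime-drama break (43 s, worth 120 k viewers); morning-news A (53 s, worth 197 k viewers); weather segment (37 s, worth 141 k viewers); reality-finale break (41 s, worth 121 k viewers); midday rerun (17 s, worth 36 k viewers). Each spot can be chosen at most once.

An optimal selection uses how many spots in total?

3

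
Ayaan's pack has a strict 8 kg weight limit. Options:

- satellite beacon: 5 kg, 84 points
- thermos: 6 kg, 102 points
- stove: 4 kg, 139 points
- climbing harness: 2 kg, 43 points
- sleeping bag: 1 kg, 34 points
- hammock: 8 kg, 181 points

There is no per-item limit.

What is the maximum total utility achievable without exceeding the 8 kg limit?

278

Taking 2×stove: 8 kg used, 278 in utility.
Every other selection either busts 8 kg or fails to beat 278.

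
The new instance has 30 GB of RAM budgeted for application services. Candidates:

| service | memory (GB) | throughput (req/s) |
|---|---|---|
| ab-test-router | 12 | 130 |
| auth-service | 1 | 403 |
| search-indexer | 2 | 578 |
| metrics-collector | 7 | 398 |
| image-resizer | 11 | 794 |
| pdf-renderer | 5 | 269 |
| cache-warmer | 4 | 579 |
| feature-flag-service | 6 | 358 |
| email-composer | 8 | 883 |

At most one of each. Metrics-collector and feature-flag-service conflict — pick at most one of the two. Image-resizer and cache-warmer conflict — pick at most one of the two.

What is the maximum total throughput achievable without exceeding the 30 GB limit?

3110

Taking auth-service + search-indexer + metrics-collector + pdf-renderer + cache-warmer + email-composer: 27 GB used, 3110 in throughput.
The closest alternative, auth-service + search-indexer + pdf-renderer + cache-warmer + feature-flag-service + email-composer, reaches only 3070.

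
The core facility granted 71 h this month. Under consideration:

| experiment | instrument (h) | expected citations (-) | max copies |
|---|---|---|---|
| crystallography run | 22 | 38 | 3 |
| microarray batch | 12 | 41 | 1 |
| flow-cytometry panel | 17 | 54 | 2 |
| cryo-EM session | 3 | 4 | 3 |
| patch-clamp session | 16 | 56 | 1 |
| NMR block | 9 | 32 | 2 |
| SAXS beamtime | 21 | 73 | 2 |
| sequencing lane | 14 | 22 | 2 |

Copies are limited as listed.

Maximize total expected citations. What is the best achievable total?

A density-first pass picks microarray batch + cryo-EM session + patch-clamp session + 2×NMR block + SAXS beamtime — 238 at 70 h.
The 21 h tied up in cryo-EM session and 2×NMR block is better spent on SAXS beamtime — total rises to 243 (70 h).
No other feasible combination exceeds 243.

243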